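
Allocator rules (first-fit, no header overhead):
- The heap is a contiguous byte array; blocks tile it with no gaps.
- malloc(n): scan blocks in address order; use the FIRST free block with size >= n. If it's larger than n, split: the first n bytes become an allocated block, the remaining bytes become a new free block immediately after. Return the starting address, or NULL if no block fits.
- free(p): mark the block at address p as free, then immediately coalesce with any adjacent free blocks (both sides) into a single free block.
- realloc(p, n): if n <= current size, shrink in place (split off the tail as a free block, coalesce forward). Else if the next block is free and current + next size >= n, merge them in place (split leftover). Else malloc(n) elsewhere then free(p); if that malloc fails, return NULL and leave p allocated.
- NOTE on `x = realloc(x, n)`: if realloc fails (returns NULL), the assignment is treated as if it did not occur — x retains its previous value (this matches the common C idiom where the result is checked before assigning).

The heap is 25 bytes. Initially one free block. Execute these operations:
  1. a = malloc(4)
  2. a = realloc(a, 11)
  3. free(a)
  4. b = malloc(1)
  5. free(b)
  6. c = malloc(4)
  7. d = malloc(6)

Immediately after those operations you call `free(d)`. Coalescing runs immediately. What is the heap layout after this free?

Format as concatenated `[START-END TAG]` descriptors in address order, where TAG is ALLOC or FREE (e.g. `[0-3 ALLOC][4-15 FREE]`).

Answer: [0-3 ALLOC][4-24 FREE]

Derivation:
Op 1: a = malloc(4) -> a = 0; heap: [0-3 ALLOC][4-24 FREE]
Op 2: a = realloc(a, 11) -> a = 0; heap: [0-10 ALLOC][11-24 FREE]
Op 3: free(a) -> (freed a); heap: [0-24 FREE]
Op 4: b = malloc(1) -> b = 0; heap: [0-0 ALLOC][1-24 FREE]
Op 5: free(b) -> (freed b); heap: [0-24 FREE]
Op 6: c = malloc(4) -> c = 0; heap: [0-3 ALLOC][4-24 FREE]
Op 7: d = malloc(6) -> d = 4; heap: [0-3 ALLOC][4-9 ALLOC][10-24 FREE]
free(d): d = 4 -> block [4-9 ALLOC]; mark free, coalesce with adjacent free neighbors -> [0-3 ALLOC][4-24 FREE]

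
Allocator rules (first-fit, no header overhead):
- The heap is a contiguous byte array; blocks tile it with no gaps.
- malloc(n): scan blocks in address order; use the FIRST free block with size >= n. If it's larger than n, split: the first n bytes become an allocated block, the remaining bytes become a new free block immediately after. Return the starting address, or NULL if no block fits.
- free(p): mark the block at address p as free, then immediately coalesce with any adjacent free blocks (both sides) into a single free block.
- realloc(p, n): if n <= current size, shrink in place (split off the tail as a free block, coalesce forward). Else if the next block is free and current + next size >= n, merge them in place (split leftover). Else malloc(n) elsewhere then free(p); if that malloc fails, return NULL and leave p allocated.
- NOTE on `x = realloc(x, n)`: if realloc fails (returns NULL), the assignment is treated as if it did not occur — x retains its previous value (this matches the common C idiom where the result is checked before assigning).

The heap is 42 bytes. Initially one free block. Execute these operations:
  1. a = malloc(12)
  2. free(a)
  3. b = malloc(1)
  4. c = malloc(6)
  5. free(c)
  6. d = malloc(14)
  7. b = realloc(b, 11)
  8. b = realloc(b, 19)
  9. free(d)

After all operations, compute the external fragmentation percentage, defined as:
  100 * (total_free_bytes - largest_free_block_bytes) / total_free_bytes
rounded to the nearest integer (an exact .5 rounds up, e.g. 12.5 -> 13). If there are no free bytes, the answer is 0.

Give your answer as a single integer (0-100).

Answer: 35

Derivation:
Op 1: a = malloc(12) -> a = 0; heap: [0-11 ALLOC][12-41 FREE]
Op 2: free(a) -> (freed a); heap: [0-41 FREE]
Op 3: b = malloc(1) -> b = 0; heap: [0-0 ALLOC][1-41 FREE]
Op 4: c = malloc(6) -> c = 1; heap: [0-0 ALLOC][1-6 ALLOC][7-41 FREE]
Op 5: free(c) -> (freed c); heap: [0-0 ALLOC][1-41 FREE]
Op 6: d = malloc(14) -> d = 1; heap: [0-0 ALLOC][1-14 ALLOC][15-41 FREE]
Op 7: b = realloc(b, 11) -> b = 15; heap: [0-0 FREE][1-14 ALLOC][15-25 ALLOC][26-41 FREE]
Op 8: b = realloc(b, 19) -> b = 15; heap: [0-0 FREE][1-14 ALLOC][15-33 ALLOC][34-41 FREE]
Op 9: free(d) -> (freed d); heap: [0-14 FREE][15-33 ALLOC][34-41 FREE]
Free blocks: [15 8] total_free=23 largest=15 -> 100*(23-15)/23 = 800/23 ≈ 34.783 -> rounds to 35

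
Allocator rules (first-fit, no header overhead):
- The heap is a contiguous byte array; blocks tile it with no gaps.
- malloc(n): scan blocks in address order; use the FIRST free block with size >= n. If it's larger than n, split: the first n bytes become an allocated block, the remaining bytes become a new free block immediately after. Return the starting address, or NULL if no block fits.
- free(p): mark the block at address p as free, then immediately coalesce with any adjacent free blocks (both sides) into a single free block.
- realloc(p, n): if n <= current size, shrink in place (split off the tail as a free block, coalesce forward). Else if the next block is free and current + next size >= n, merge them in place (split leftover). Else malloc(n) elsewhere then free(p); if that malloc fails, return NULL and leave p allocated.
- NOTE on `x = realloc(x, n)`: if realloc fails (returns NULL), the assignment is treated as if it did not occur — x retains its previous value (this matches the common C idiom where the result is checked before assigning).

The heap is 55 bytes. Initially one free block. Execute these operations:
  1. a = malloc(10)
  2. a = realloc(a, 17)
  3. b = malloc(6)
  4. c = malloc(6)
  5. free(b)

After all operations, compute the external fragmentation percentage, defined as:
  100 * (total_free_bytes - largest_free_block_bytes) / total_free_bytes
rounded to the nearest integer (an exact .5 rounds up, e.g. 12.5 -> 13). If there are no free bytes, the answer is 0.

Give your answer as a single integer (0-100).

Answer: 19

Derivation:
Op 1: a = malloc(10) -> a = 0; heap: [0-9 ALLOC][10-54 FREE]
Op 2: a = realloc(a, 17) -> a = 0; heap: [0-16 ALLOC][17-54 FREE]
Op 3: b = malloc(6) -> b = 17; heap: [0-16 ALLOC][17-22 ALLOC][23-54 FREE]
Op 4: c = malloc(6) -> c = 23; heap: [0-16 ALLOC][17-22 ALLOC][23-28 ALLOC][29-54 FREE]
Op 5: free(b) -> (freed b); heap: [0-16 ALLOC][17-22 FREE][23-28 ALLOC][29-54 FREE]
Free blocks: [6 26] total_free=32 largest=26 -> 100*(32-26)/32 = 600/32 = 18.75 -> rounds to 19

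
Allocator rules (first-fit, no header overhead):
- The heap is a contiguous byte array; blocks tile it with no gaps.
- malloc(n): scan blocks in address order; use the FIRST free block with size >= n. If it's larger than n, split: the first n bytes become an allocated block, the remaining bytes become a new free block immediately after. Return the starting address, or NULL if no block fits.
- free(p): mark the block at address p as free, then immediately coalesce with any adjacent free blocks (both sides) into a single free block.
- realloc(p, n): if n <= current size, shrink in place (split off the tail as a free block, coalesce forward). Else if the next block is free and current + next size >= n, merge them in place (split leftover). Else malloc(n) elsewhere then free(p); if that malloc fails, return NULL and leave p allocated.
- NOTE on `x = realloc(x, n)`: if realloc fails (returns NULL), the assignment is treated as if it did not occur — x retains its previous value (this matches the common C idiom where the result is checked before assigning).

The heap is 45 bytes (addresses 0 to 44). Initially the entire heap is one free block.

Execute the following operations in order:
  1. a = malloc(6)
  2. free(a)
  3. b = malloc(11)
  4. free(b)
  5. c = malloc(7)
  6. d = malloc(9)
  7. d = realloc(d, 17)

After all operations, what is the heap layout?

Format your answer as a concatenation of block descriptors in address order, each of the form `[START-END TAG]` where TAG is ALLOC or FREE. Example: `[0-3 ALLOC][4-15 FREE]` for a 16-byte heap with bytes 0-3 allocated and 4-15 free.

Answer: [0-6 ALLOC][7-23 ALLOC][24-44 FREE]

Derivation:
Op 1: a = malloc(6) -> a = 0; heap: [0-5 ALLOC][6-44 FREE]
Op 2: free(a) -> (freed a); heap: [0-44 FREE]
Op 3: b = malloc(11) -> b = 0; heap: [0-10 ALLOC][11-44 FREE]
Op 4: free(b) -> (freed b); heap: [0-44 FREE]
Op 5: c = malloc(7) -> c = 0; heap: [0-6 ALLOC][7-44 FREE]
Op 6: d = malloc(9) -> d = 7; heap: [0-6 ALLOC][7-15 ALLOC][16-44 FREE]
Op 7: d = realloc(d, 17) -> d = 7; heap: [0-6 ALLOC][7-23 ALLOC][24-44 FREE]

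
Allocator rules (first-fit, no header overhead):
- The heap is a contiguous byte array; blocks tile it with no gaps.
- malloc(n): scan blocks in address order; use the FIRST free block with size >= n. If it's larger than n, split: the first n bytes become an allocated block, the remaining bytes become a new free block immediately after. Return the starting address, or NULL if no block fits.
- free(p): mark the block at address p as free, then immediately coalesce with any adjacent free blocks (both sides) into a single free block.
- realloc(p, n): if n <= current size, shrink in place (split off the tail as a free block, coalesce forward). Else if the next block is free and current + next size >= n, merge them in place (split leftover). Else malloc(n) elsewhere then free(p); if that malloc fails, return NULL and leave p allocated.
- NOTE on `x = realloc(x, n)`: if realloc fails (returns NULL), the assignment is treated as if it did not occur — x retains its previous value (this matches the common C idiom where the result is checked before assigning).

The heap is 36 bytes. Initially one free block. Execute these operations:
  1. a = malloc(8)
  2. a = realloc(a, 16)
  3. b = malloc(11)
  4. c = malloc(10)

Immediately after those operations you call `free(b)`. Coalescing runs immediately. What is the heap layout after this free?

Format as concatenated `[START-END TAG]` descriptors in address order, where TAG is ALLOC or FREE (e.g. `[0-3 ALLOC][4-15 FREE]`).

Answer: [0-15 ALLOC][16-35 FREE]

Derivation:
Op 1: a = malloc(8) -> a = 0; heap: [0-7 ALLOC][8-35 FREE]
Op 2: a = realloc(a, 16) -> a = 0; heap: [0-15 ALLOC][16-35 FREE]
Op 3: b = malloc(11) -> b = 16; heap: [0-15 ALLOC][16-26 ALLOC][27-35 FREE]
Op 4: c = malloc(10) -> c = NULL; heap: [0-15 ALLOC][16-26 ALLOC][27-35 FREE]
free(b): b = 16 -> block [16-26 ALLOC]; mark free, coalesce with adjacent free neighbors -> [0-15 ALLOC][16-35 FREE]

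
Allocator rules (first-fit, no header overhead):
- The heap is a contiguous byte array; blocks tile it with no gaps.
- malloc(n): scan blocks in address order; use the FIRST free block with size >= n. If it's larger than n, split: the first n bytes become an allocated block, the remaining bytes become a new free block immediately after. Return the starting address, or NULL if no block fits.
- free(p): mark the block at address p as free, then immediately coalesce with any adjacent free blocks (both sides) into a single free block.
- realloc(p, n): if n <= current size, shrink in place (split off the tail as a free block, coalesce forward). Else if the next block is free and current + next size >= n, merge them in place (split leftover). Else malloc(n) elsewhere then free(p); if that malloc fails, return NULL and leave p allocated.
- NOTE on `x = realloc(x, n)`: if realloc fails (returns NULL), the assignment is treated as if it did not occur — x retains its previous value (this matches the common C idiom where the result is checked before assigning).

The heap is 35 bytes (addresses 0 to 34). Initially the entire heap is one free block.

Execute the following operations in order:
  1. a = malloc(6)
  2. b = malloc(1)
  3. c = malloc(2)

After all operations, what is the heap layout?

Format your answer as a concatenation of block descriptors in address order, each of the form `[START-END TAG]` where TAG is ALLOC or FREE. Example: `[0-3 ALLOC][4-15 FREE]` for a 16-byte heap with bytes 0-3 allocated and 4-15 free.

Op 1: a = malloc(6) -> a = 0; heap: [0-5 ALLOC][6-34 FREE]
Op 2: b = malloc(1) -> b = 6; heap: [0-5 ALLOC][6-6 ALLOC][7-34 FREE]
Op 3: c = malloc(2) -> c = 7; heap: [0-5 ALLOC][6-6 ALLOC][7-8 ALLOC][9-34 FREE]

Answer: [0-5 ALLOC][6-6 ALLOC][7-8 ALLOC][9-34 FREE]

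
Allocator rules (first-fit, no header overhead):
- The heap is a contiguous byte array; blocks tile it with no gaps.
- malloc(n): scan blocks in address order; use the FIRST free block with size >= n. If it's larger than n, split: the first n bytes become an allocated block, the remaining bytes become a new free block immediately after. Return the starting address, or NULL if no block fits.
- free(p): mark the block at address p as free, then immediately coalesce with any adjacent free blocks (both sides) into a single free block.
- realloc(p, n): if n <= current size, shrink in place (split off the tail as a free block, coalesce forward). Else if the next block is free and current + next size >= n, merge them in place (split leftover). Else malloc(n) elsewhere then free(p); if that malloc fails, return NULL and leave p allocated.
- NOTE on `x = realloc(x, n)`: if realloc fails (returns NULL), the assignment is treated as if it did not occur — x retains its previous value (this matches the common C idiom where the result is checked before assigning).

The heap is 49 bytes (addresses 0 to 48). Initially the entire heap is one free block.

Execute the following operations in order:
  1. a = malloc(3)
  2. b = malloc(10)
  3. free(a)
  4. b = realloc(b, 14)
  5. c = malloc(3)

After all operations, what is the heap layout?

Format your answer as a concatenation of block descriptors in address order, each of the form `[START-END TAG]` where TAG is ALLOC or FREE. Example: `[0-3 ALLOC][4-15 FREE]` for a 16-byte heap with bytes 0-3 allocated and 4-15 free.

Answer: [0-2 ALLOC][3-16 ALLOC][17-48 FREE]

Derivation:
Op 1: a = malloc(3) -> a = 0; heap: [0-2 ALLOC][3-48 FREE]
Op 2: b = malloc(10) -> b = 3; heap: [0-2 ALLOC][3-12 ALLOC][13-48 FREE]
Op 3: free(a) -> (freed a); heap: [0-2 FREE][3-12 ALLOC][13-48 FREE]
Op 4: b = realloc(b, 14) -> b = 3; heap: [0-2 FREE][3-16 ALLOC][17-48 FREE]
Op 5: c = malloc(3) -> c = 0; heap: [0-2 ALLOC][3-16 ALLOC][17-48 FREE]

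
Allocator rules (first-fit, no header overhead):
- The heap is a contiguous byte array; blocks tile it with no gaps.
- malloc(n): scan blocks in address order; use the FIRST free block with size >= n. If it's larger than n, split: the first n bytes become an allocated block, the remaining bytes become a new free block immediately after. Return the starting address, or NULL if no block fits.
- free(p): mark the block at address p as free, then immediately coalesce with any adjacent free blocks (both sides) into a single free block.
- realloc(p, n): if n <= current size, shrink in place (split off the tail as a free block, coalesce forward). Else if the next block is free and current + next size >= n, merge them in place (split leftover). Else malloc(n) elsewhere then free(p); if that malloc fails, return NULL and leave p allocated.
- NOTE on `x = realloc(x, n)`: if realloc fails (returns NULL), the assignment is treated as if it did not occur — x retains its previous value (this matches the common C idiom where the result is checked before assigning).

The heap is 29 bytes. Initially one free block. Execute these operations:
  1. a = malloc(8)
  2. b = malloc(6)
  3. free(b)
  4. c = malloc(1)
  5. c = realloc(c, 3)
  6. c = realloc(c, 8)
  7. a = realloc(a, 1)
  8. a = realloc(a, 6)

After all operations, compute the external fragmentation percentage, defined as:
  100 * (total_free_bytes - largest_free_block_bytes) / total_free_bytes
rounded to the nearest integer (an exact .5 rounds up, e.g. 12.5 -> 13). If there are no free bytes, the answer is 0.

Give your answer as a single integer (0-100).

Answer: 13

Derivation:
Op 1: a = malloc(8) -> a = 0; heap: [0-7 ALLOC][8-28 FREE]
Op 2: b = malloc(6) -> b = 8; heap: [0-7 ALLOC][8-13 ALLOC][14-28 FREE]
Op 3: free(b) -> (freed b); heap: [0-7 ALLOC][8-28 FREE]
Op 4: c = malloc(1) -> c = 8; heap: [0-7 ALLOC][8-8 ALLOC][9-28 FREE]
Op 5: c = realloc(c, 3) -> c = 8; heap: [0-7 ALLOC][8-10 ALLOC][11-28 FREE]
Op 6: c = realloc(c, 8) -> c = 8; heap: [0-7 ALLOC][8-15 ALLOC][16-28 FREE]
Op 7: a = realloc(a, 1) -> a = 0; heap: [0-0 ALLOC][1-7 FREE][8-15 ALLOC][16-28 FREE]
Op 8: a = realloc(a, 6) -> a = 0; heap: [0-5 ALLOC][6-7 FREE][8-15 ALLOC][16-28 FREE]
Free blocks: [2 13] total_free=15 largest=13 -> 100*(15-13)/15 = 200/15 ≈ 13.333 -> rounds to 13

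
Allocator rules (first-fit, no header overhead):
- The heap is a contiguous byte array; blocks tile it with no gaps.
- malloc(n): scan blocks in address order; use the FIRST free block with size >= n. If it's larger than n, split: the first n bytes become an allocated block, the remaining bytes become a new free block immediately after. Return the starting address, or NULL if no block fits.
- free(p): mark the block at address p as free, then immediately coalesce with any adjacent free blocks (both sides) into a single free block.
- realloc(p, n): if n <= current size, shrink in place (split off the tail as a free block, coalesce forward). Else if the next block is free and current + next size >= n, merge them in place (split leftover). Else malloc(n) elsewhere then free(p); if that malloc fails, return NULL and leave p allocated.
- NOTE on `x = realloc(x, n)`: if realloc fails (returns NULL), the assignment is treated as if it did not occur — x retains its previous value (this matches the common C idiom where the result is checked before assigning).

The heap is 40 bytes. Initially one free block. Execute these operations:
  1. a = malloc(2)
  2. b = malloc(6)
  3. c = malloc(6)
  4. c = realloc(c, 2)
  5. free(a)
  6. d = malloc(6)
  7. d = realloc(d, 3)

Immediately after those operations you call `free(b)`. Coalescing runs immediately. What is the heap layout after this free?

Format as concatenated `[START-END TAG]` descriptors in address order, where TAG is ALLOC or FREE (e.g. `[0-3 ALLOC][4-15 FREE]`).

Answer: [0-7 FREE][8-9 ALLOC][10-12 ALLOC][13-39 FREE]

Derivation:
Op 1: a = malloc(2) -> a = 0; heap: [0-1 ALLOC][2-39 FREE]
Op 2: b = malloc(6) -> b = 2; heap: [0-1 ALLOC][2-7 ALLOC][8-39 FREE]
Op 3: c = malloc(6) -> c = 8; heap: [0-1 ALLOC][2-7 ALLOC][8-13 ALLOC][14-39 FREE]
Op 4: c = realloc(c, 2) -> c = 8; heap: [0-1 ALLOC][2-7 ALLOC][8-9 ALLOC][10-39 FREE]
Op 5: free(a) -> (freed a); heap: [0-1 FREE][2-7 ALLOC][8-9 ALLOC][10-39 FREE]
Op 6: d = malloc(6) -> d = 10; heap: [0-1 FREE][2-7 ALLOC][8-9 ALLOC][10-15 ALLOC][16-39 FREE]
Op 7: d = realloc(d, 3) -> d = 10; heap: [0-1 FREE][2-7 ALLOC][8-9 ALLOC][10-12 ALLOC][13-39 FREE]
free(b): b = 2 -> block [2-7 ALLOC]; mark free, coalesce with adjacent free neighbors -> [0-7 FREE][8-9 ALLOC][10-12 ALLOC][13-39 FREE]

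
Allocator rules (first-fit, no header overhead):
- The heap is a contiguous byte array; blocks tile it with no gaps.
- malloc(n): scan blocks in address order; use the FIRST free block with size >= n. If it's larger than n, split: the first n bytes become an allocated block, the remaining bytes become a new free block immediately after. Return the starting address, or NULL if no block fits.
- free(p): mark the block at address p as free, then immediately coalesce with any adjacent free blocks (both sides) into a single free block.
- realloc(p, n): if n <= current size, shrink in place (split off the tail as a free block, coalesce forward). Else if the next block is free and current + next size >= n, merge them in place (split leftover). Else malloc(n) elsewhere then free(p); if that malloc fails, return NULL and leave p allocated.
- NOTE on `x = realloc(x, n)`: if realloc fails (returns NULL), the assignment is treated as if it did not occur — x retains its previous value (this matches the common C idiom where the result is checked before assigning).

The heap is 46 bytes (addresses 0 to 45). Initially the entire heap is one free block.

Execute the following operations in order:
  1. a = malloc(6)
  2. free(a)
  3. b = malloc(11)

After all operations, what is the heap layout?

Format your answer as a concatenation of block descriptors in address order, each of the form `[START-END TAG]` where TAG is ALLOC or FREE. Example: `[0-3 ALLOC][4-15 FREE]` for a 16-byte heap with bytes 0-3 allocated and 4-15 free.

Op 1: a = malloc(6) -> a = 0; heap: [0-5 ALLOC][6-45 FREE]
Op 2: free(a) -> (freed a); heap: [0-45 FREE]
Op 3: b = malloc(11) -> b = 0; heap: [0-10 ALLOC][11-45 FREE]

Answer: [0-10 ALLOC][11-45 FREE]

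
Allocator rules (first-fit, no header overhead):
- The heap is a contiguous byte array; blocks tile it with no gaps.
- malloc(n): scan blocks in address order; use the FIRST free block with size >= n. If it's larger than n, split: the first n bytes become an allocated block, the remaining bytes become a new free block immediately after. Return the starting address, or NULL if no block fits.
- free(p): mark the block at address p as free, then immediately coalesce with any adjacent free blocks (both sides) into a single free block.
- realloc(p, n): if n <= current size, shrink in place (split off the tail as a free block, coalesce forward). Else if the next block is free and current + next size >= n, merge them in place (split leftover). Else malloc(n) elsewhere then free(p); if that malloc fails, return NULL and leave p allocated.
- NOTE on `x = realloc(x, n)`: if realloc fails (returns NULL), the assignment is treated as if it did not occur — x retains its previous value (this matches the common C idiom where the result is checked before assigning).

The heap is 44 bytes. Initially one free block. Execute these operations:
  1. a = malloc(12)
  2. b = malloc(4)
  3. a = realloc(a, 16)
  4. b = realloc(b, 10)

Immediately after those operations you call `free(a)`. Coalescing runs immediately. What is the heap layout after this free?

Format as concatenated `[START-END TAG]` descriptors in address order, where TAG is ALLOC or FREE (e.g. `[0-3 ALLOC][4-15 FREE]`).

Answer: [0-9 ALLOC][10-43 FREE]

Derivation:
Op 1: a = malloc(12) -> a = 0; heap: [0-11 ALLOC][12-43 FREE]
Op 2: b = malloc(4) -> b = 12; heap: [0-11 ALLOC][12-15 ALLOC][16-43 FREE]
Op 3: a = realloc(a, 16) -> a = 16; heap: [0-11 FREE][12-15 ALLOC][16-31 ALLOC][32-43 FREE]
Op 4: b = realloc(b, 10) -> b = 0; heap: [0-9 ALLOC][10-15 FREE][16-31 ALLOC][32-43 FREE]
free(a): a = 16 -> block [16-31 ALLOC]; mark free, coalesce with adjacent free neighbors -> [0-9 ALLOC][10-43 FREE]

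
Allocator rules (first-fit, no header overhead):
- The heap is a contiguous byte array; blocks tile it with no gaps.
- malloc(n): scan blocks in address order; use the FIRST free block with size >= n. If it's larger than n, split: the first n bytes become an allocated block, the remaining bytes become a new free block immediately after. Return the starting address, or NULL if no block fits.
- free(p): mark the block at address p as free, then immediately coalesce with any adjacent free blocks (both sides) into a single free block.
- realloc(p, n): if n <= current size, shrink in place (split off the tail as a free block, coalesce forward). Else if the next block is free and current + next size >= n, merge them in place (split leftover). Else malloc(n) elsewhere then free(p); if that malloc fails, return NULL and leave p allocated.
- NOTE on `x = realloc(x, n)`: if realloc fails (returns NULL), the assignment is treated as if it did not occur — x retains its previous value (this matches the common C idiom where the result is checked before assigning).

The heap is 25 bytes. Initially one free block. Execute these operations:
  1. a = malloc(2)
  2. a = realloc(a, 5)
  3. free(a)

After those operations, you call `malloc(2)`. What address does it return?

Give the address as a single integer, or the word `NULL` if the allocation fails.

Op 1: a = malloc(2) -> a = 0; heap: [0-1 ALLOC][2-24 FREE]
Op 2: a = realloc(a, 5) -> a = 0; heap: [0-4 ALLOC][5-24 FREE]
Op 3: free(a) -> (freed a); heap: [0-24 FREE]
malloc(2): first-fit scan over [0-24 FREE] -> 0

Answer: 0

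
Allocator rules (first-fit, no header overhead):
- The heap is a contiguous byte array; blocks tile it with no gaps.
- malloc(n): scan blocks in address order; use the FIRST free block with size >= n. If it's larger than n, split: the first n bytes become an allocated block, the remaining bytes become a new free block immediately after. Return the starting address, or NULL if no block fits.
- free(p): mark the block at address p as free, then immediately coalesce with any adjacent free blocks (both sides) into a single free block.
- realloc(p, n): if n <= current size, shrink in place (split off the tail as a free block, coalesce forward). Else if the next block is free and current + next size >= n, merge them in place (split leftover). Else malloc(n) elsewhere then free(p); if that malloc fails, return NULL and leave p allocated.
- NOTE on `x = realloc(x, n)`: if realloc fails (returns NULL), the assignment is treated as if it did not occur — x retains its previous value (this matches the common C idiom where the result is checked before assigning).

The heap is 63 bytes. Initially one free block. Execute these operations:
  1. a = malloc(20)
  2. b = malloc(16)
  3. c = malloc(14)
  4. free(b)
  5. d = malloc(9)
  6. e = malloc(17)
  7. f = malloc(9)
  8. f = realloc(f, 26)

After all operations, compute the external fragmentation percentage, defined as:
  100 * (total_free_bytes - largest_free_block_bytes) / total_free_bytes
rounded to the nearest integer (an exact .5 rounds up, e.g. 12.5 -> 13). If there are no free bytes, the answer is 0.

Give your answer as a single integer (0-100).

Answer: 36

Derivation:
Op 1: a = malloc(20) -> a = 0; heap: [0-19 ALLOC][20-62 FREE]
Op 2: b = malloc(16) -> b = 20; heap: [0-19 ALLOC][20-35 ALLOC][36-62 FREE]
Op 3: c = malloc(14) -> c = 36; heap: [0-19 ALLOC][20-35 ALLOC][36-49 ALLOC][50-62 FREE]
Op 4: free(b) -> (freed b); heap: [0-19 ALLOC][20-35 FREE][36-49 ALLOC][50-62 FREE]
Op 5: d = malloc(9) -> d = 20; heap: [0-19 ALLOC][20-28 ALLOC][29-35 FREE][36-49 ALLOC][50-62 FREE]
Op 6: e = malloc(17) -> e = NULL; heap: [0-19 ALLOC][20-28 ALLOC][29-35 FREE][36-49 ALLOC][50-62 FREE]
Op 7: f = malloc(9) -> f = 50; heap: [0-19 ALLOC][20-28 ALLOC][29-35 FREE][36-49 ALLOC][50-58 ALLOC][59-62 FREE]
Op 8: f = realloc(f, 26) -> NULL (f unchanged); heap: [0-19 ALLOC][20-28 ALLOC][29-35 FREE][36-49 ALLOC][50-58 ALLOC][59-62 FREE]
Free blocks: [7 4] total_free=11 largest=7 -> 100*(11-7)/11 = 400/11 ≈ 36.364 -> rounds to 36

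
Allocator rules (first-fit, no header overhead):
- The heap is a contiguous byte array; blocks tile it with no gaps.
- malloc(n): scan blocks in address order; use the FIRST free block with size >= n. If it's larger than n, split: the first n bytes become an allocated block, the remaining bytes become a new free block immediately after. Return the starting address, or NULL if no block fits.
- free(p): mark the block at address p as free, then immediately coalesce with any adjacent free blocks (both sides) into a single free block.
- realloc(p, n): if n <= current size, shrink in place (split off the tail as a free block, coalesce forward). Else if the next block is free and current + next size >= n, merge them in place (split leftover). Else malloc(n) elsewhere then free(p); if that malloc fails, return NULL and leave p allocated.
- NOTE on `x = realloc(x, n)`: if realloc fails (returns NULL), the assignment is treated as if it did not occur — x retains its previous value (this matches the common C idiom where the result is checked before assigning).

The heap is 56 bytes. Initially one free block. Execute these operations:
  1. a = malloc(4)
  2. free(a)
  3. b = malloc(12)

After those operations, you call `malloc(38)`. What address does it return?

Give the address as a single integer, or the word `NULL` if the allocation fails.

Answer: 12

Derivation:
Op 1: a = malloc(4) -> a = 0; heap: [0-3 ALLOC][4-55 FREE]
Op 2: free(a) -> (freed a); heap: [0-55 FREE]
Op 3: b = malloc(12) -> b = 0; heap: [0-11 ALLOC][12-55 FREE]
malloc(38): first-fit scan over [0-11 ALLOC][12-55 FREE] -> 12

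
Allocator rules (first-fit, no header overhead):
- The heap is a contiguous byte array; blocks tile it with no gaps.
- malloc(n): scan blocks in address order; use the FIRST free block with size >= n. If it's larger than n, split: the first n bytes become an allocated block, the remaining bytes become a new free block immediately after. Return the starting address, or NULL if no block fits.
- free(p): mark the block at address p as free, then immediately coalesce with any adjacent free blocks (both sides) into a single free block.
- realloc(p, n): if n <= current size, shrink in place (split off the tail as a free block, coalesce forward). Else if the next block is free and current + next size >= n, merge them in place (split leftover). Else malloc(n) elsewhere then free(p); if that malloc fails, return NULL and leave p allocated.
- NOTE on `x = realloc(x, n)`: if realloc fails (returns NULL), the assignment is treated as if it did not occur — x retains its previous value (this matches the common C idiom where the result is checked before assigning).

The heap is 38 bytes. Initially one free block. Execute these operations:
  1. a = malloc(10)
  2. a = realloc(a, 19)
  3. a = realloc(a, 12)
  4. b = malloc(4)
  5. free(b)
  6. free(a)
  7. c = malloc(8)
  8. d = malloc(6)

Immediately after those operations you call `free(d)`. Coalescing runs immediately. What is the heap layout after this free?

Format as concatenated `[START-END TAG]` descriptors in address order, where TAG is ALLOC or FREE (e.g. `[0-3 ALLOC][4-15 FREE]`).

Op 1: a = malloc(10) -> a = 0; heap: [0-9 ALLOC][10-37 FREE]
Op 2: a = realloc(a, 19) -> a = 0; heap: [0-18 ALLOC][19-37 FREE]
Op 3: a = realloc(a, 12) -> a = 0; heap: [0-11 ALLOC][12-37 FREE]
Op 4: b = malloc(4) -> b = 12; heap: [0-11 ALLOC][12-15 ALLOC][16-37 FREE]
Op 5: free(b) -> (freed b); heap: [0-11 ALLOC][12-37 FREE]
Op 6: free(a) -> (freed a); heap: [0-37 FREE]
Op 7: c = malloc(8) -> c = 0; heap: [0-7 ALLOC][8-37 FREE]
Op 8: d = malloc(6) -> d = 8; heap: [0-7 ALLOC][8-13 ALLOC][14-37 FREE]
free(d): d = 8 -> block [8-13 ALLOC]; mark free, coalesce with adjacent free neighbors -> [0-7 ALLOC][8-37 FREE]

Answer: [0-7 ALLOC][8-37 FREE]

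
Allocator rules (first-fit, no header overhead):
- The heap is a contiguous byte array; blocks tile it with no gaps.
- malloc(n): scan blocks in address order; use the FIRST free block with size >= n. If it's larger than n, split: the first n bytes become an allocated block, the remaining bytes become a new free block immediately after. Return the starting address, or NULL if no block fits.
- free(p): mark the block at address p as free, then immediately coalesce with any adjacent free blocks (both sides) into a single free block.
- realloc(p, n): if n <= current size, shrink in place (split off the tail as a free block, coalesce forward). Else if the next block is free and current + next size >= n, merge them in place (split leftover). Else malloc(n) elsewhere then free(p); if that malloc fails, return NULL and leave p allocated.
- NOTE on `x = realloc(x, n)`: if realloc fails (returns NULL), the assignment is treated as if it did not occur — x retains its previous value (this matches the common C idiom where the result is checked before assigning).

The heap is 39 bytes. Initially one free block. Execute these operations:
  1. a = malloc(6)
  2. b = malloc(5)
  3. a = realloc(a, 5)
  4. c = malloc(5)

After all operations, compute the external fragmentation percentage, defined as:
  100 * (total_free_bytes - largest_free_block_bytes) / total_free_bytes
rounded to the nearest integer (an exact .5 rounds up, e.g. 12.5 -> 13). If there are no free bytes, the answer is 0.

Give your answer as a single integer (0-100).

Answer: 4

Derivation:
Op 1: a = malloc(6) -> a = 0; heap: [0-5 ALLOC][6-38 FREE]
Op 2: b = malloc(5) -> b = 6; heap: [0-5 ALLOC][6-10 ALLOC][11-38 FREE]
Op 3: a = realloc(a, 5) -> a = 0; heap: [0-4 ALLOC][5-5 FREE][6-10 ALLOC][11-38 FREE]
Op 4: c = malloc(5) -> c = 11; heap: [0-4 ALLOC][5-5 FREE][6-10 ALLOC][11-15 ALLOC][16-38 FREE]
Free blocks: [1 23] total_free=24 largest=23 -> 100*(24-23)/24 = 100/24 ≈ 4.167 -> rounds to 4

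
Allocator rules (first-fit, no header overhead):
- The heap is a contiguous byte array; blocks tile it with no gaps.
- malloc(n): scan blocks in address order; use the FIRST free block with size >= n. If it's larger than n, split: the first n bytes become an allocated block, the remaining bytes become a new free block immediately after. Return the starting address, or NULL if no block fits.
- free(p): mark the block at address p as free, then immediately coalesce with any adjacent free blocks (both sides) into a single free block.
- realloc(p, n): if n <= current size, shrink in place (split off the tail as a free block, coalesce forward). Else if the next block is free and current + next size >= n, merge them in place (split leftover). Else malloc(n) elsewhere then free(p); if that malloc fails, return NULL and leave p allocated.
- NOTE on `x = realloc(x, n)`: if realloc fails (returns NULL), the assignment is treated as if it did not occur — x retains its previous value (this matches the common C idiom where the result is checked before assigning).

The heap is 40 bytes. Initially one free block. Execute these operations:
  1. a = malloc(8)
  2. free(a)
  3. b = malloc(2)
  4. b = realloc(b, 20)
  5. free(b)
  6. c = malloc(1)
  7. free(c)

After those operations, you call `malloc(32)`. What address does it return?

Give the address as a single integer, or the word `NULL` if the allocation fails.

Op 1: a = malloc(8) -> a = 0; heap: [0-7 ALLOC][8-39 FREE]
Op 2: free(a) -> (freed a); heap: [0-39 FREE]
Op 3: b = malloc(2) -> b = 0; heap: [0-1 ALLOC][2-39 FREE]
Op 4: b = realloc(b, 20) -> b = 0; heap: [0-19 ALLOC][20-39 FREE]
Op 5: free(b) -> (freed b); heap: [0-39 FREE]
Op 6: c = malloc(1) -> c = 0; heap: [0-0 ALLOC][1-39 FREE]
Op 7: free(c) -> (freed c); heap: [0-39 FREE]
malloc(32): first-fit scan over [0-39 FREE] -> 0

Answer: 0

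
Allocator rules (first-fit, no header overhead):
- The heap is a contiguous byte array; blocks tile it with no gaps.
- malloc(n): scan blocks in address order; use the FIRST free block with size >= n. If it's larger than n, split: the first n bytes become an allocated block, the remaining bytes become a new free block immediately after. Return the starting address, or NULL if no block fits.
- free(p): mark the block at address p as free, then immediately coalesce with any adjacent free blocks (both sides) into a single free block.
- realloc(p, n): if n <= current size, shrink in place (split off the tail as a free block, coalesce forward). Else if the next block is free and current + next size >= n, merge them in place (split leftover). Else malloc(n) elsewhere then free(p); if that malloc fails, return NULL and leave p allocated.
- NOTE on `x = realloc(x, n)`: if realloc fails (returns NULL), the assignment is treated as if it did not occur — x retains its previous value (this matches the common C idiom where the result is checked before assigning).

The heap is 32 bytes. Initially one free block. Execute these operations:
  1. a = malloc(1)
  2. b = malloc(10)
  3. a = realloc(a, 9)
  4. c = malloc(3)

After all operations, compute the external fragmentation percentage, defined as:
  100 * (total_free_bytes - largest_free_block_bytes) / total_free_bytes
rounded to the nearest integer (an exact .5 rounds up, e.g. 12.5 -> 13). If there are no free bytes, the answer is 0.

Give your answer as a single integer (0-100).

Op 1: a = malloc(1) -> a = 0; heap: [0-0 ALLOC][1-31 FREE]
Op 2: b = malloc(10) -> b = 1; heap: [0-0 ALLOC][1-10 ALLOC][11-31 FREE]
Op 3: a = realloc(a, 9) -> a = 11; heap: [0-0 FREE][1-10 ALLOC][11-19 ALLOC][20-31 FREE]
Op 4: c = malloc(3) -> c = 20; heap: [0-0 FREE][1-10 ALLOC][11-19 ALLOC][20-22 ALLOC][23-31 FREE]
Free blocks: [1 9] total_free=10 largest=9 -> 100*(10-9)/10 = 100/10 = 10

Answer: 10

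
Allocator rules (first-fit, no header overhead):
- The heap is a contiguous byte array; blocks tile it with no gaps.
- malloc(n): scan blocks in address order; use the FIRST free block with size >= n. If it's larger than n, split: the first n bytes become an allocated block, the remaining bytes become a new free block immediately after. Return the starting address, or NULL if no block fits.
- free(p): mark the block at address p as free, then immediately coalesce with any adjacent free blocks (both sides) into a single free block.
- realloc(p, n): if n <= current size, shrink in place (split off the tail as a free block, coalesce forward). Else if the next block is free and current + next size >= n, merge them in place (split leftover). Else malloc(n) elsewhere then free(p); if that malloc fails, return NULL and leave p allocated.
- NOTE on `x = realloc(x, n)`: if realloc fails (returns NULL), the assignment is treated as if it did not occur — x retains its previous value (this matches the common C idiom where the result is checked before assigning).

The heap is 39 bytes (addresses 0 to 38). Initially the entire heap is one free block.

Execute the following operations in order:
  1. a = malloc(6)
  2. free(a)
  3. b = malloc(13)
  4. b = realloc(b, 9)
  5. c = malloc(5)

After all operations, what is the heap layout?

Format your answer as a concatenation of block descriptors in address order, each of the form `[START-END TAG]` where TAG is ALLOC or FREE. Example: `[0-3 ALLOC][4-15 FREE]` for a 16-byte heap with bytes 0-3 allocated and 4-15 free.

Answer: [0-8 ALLOC][9-13 ALLOC][14-38 FREE]

Derivation:
Op 1: a = malloc(6) -> a = 0; heap: [0-5 ALLOC][6-38 FREE]
Op 2: free(a) -> (freed a); heap: [0-38 FREE]
Op 3: b = malloc(13) -> b = 0; heap: [0-12 ALLOC][13-38 FREE]
Op 4: b = realloc(b, 9) -> b = 0; heap: [0-8 ALLOC][9-38 FREE]
Op 5: c = malloc(5) -> c = 9; heap: [0-8 ALLOC][9-13 ALLOC][14-38 FREE]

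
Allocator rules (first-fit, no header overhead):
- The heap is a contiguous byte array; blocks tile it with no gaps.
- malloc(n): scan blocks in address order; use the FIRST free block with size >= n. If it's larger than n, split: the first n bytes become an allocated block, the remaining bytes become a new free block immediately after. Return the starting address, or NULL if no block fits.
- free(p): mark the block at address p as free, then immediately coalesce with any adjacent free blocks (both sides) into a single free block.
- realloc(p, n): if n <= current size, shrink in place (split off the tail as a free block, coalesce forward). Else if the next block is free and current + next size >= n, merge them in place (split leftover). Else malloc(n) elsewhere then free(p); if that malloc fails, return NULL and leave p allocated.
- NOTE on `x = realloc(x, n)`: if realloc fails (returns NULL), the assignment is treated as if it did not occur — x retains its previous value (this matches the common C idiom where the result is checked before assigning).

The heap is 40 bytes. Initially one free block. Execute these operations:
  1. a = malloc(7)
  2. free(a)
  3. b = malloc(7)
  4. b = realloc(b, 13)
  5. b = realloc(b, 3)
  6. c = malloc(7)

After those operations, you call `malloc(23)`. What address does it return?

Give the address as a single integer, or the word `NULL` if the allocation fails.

Answer: 10

Derivation:
Op 1: a = malloc(7) -> a = 0; heap: [0-6 ALLOC][7-39 FREE]
Op 2: free(a) -> (freed a); heap: [0-39 FREE]
Op 3: b = malloc(7) -> b = 0; heap: [0-6 ALLOC][7-39 FREE]
Op 4: b = realloc(b, 13) -> b = 0; heap: [0-12 ALLOC][13-39 FREE]
Op 5: b = realloc(b, 3) -> b = 0; heap: [0-2 ALLOC][3-39 FREE]
Op 6: c = malloc(7) -> c = 3; heap: [0-2 ALLOC][3-9 ALLOC][10-39 FREE]
malloc(23): first-fit scan over [0-2 ALLOC][3-9 ALLOC][10-39 FREE] -> 10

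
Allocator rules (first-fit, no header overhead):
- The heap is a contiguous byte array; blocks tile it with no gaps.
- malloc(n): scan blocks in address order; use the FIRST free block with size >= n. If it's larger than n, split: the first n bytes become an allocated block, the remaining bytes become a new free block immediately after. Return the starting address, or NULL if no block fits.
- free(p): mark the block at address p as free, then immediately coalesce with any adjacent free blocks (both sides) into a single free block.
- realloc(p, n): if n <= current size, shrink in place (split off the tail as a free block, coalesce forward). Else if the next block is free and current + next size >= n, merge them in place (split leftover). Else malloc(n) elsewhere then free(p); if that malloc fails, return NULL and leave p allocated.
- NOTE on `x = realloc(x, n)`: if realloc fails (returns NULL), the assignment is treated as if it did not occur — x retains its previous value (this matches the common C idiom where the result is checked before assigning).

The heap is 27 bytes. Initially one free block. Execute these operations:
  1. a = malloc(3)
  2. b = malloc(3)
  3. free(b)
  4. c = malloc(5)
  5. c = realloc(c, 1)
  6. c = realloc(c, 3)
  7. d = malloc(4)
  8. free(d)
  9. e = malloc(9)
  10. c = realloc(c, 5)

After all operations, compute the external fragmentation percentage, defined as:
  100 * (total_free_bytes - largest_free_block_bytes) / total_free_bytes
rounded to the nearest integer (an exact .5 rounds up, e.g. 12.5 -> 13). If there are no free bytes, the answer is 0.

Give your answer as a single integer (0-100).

Op 1: a = malloc(3) -> a = 0; heap: [0-2 ALLOC][3-26 FREE]
Op 2: b = malloc(3) -> b = 3; heap: [0-2 ALLOC][3-5 ALLOC][6-26 FREE]
Op 3: free(b) -> (freed b); heap: [0-2 ALLOC][3-26 FREE]
Op 4: c = malloc(5) -> c = 3; heap: [0-2 ALLOC][3-7 ALLOC][8-26 FREE]
Op 5: c = realloc(c, 1) -> c = 3; heap: [0-2 ALLOC][3-3 ALLOC][4-26 FREE]
Op 6: c = realloc(c, 3) -> c = 3; heap: [0-2 ALLOC][3-5 ALLOC][6-26 FREE]
Op 7: d = malloc(4) -> d = 6; heap: [0-2 ALLOC][3-5 ALLOC][6-9 ALLOC][10-26 FREE]
Op 8: free(d) -> (freed d); heap: [0-2 ALLOC][3-5 ALLOC][6-26 FREE]
Op 9: e = malloc(9) -> e = 6; heap: [0-2 ALLOC][3-5 ALLOC][6-14 ALLOC][15-26 FREE]
Op 10: c = realloc(c, 5) -> c = 15; heap: [0-2 ALLOC][3-5 FREE][6-14 ALLOC][15-19 ALLOC][20-26 FREE]
Free blocks: [3 7] total_free=10 largest=7 -> 100*(10-7)/10 = 300/10 = 30

Answer: 30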